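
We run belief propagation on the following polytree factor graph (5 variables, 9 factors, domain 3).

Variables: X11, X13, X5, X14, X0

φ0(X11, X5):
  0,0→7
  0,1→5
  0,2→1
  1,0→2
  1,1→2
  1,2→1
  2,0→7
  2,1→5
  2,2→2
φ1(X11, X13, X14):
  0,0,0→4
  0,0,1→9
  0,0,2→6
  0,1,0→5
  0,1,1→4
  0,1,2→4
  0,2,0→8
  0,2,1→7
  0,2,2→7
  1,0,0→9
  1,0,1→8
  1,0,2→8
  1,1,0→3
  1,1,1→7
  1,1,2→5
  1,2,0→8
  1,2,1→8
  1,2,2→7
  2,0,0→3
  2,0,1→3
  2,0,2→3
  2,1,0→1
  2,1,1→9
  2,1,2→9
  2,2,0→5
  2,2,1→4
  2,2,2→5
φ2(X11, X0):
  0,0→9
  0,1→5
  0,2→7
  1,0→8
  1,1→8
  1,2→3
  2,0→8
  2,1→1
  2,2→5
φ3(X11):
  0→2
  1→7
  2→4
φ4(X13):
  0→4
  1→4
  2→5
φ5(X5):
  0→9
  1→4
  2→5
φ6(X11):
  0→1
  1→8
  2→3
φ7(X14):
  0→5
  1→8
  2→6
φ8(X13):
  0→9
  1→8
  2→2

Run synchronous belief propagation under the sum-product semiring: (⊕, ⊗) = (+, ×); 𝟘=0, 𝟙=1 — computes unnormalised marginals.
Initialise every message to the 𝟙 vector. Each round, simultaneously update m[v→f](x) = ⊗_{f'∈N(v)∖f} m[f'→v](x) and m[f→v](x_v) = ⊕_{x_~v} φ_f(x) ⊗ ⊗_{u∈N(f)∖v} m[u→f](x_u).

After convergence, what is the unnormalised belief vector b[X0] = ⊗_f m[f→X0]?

init: all messages = 𝟙 over 3 values
r1 m[φ0→X11] = [13, 5, 14]
r1 m[φ0→X5] = [16, 12, 4]
r1 m[φ1→X11] = [54, 63, 42]
r1 m[φ1→X13] = [53, 47, 59]
r1 m[φ1→X14] = [46, 59, 54]
r1 m[φ2→X11] = [21, 19, 14]
r1 m[φ2→X0] = [25, 14, 15]
r1 m[φ3→X11] = [2, 7, 4]
r1 m[φ4→X13] = [4, 4, 5]
r1 m[φ5→X5] = [9, 4, 5]
r1 m[φ6→X11] = [1, 8, 3]
r1 m[φ7→X14] = [5, 8, 6]
r1 m[φ8→X13] = [9, 8, 2]
r1 m[X11→φ0] = [1, 1, 1]
r1 m[X11→φ1] = [1, 1, 1]
r1 m[X11→φ2] = [1, 1, 1]
r1 m[X11→φ3] = [1, 1, 1]
r1 m[X11→φ6] = [1, 1, 1]
r1 m[X13→φ1] = [1, 1, 1]
r1 m[X13→φ4] = [1, 1, 1]
r1 m[X13→φ8] = [1, 1, 1]
r1 m[X5→φ0] = [1, 1, 1]
r1 m[X5→φ5] = [1, 1, 1]
r1 m[X14→φ1] = [1, 1, 1]
r1 m[X14→φ7] = [1, 1, 1]
r1 m[X0→φ2] = [1, 1, 1]
r2 m[φ0→X11] = [13, 5, 14]
r2 m[φ0→X5] = [16, 12, 4]
r2 m[φ1→X11] = [54, 63, 42]
r2 m[φ1→X13] = [53, 47, 59]
r2 m[φ1→X14] = [46, 59, 54]
r2 m[φ2→X11] = [21, 19, 14]
r2 m[φ2→X0] = [25, 14, 15]
r2 m[φ3→X11] = [2, 7, 4]
r2 m[φ4→X13] = [4, 4, 5]
r2 m[φ5→X5] = [9, 4, 5]
r2 m[φ6→X11] = [1, 8, 3]
r2 m[φ7→X14] = [5, 8, 6]
r2 m[φ8→X13] = [9, 8, 2]
r2 m[X11→φ0] = [2268, 67032, 7056]
r2 m[X11→φ1] = [546, 5320, 2352]
r2 m[X11→φ2] = [1404, 17640, 7056]
r2 m[X11→φ3] = [14742, 47880, 24696]
r2 m[X11→φ6] = [29484, 41895, 32928]
r2 m[X13→φ1] = [36, 32, 10]
r2 m[X13→φ4] = [477, 376, 118]
r2 m[X13→φ8] = [212, 188, 295]
r2 m[X5→φ0] = [9, 4, 5]
r2 m[X5→φ5] = [16, 12, 4]
r2 m[X14→φ1] = [5, 8, 6]
r2 m[X14→φ7] = [46, 59, 54]
r2 m[X0→φ2] = [1, 1, 1]
r3 m[φ0→X11] = [88, 31, 93]
r3 m[φ0→X5] = [199332, 180684, 83412]
r3 m[φ1→X11] = [8580, 10344, 7114]
r3 m[φ1→X13] = [1039192, 889658, 1056692]
r3 m[φ1→X14] = [3316544, 4459924, 4030796]
r3 m[φ2→X11] = [21, 19, 14]
r3 m[φ2→X0] = [210204, 155196, 98028]
r3 m[φ3→X11] = [2, 7, 4]
r3 m[φ4→X13] = [4, 4, 5]
r3 m[φ5→X5] = [9, 4, 5]
r3 m[φ6→X11] = [1, 8, 3]
r3 m[φ7→X14] = [5, 8, 6]
r3 m[φ8→X13] = [9, 8, 2]
r3 m[X11→φ0] = [2268, 67032, 7056]
r3 m[X11→φ1] = [546, 5320, 2352]
r3 m[X11→φ2] = [1404, 17640, 7056]
r3 m[X11→φ3] = [14742, 47880, 24696]
r3 m[X11→φ6] = [29484, 41895, 32928]
r3 m[X13→φ1] = [36, 32, 10]
r3 m[X13→φ4] = [477, 376, 118]
r3 m[X13→φ8] = [212, 188, 295]
r3 m[X5→φ0] = [9, 4, 5]
r3 m[X5→φ5] = [16, 12, 4]
r3 m[X14→φ1] = [5, 8, 6]
r3 m[X14→φ7] = [46, 59, 54]
r3 m[X0→φ2] = [1, 1, 1]
r4 m[φ0→X11] = [88, 31, 93]
r4 m[φ0→X5] = [199332, 180684, 83412]
r4 m[φ1→X11] = [8580, 10344, 7114]
r4 m[φ1→X13] = [1039192, 889658, 1056692]
r4 m[φ1→X14] = [3316544, 4459924, 4030796]
r4 m[φ2→X11] = [21, 19, 14]
r4 m[φ2→X0] = [210204, 155196, 98028]
r4 m[φ3→X11] = [2, 7, 4]
r4 m[φ4→X13] = [4, 4, 5]
r4 m[φ5→X5] = [9, 4, 5]
r4 m[φ6→X11] = [1, 8, 3]
r4 m[φ7→X14] = [5, 8, 6]
r4 m[φ8→X13] = [9, 8, 2]
r4 m[X11→φ0] = [360360, 11006016, 1195152]
r4 m[X11→φ1] = [3696, 32984, 15624]
r4 m[X11→φ2] = [1510080, 17957184, 7939224]
r4 m[X11→φ3] = [15855840, 48740928, 27787284]
r4 m[X11→φ6] = [31711680, 42648312, 37049712]
r4 m[X13→φ1] = [36, 32, 10]
r4 m[X13→φ4] = [9352728, 7117264, 2113384]
r4 m[X13→φ8] = [4156768, 3558632, 5283460]
r4 m[X5→φ0] = [9, 4, 5]
r4 m[X5→φ5] = [199332, 180684, 83412]
r4 m[X14→φ1] = [5, 8, 6]
r4 m[X14→φ7] = [3316544, 4459924, 4030796]
r4 m[X0→φ2] = [1, 1, 1]
r5 m[φ0→X11] = [88, 31, 93]
r5 m[φ0→X5] = [32900616, 29789592, 13756680]
r5 m[φ1→X11] = [8580, 10344, 7114]
r5 m[φ1→X13] = [6542144, 5677504, 6685000]
r5 m[φ1→X14] = [20879824, 28267904, 25584160]
r5 m[φ2→X11] = [21, 19, 14]
r5 m[φ2→X0] = [220761984, 159147096, 104138232]
r5 m[φ3→X11] = [2, 7, 4]
r5 m[φ4→X13] = [4, 4, 5]
r5 m[φ5→X5] = [9, 4, 5]
r5 m[φ6→X11] = [1, 8, 3]
r5 m[φ7→X14] = [5, 8, 6]
r5 m[φ8→X13] = [9, 8, 2]
r5 m[X11→φ0] = [360360, 11006016, 1195152]
r5 m[X11→φ1] = [3696, 32984, 15624]
r5 m[X11→φ2] = [1510080, 17957184, 7939224]
r5 m[X11→φ3] = [15855840, 48740928, 27787284]
r5 m[X11→φ6] = [31711680, 42648312, 37049712]
r5 m[X13→φ1] = [36, 32, 10]
r5 m[X13→φ4] = [9352728, 7117264, 2113384]
r5 m[X13→φ8] = [4156768, 3558632, 5283460]
r5 m[X5→φ0] = [9, 4, 5]
r5 m[X5→φ5] = [199332, 180684, 83412]
r5 m[X14→φ1] = [5, 8, 6]
r5 m[X14→φ7] = [3316544, 4459924, 4030796]
r5 m[X0→φ2] = [1, 1, 1]
r6 m[φ0→X11] = [88, 31, 93]
r6 m[φ0→X5] = [32900616, 29789592, 13756680]
r6 m[φ1→X11] = [8580, 10344, 7114]
r6 m[φ1→X13] = [6542144, 5677504, 6685000]
r6 m[φ1→X14] = [20879824, 28267904, 25584160]
r6 m[φ2→X11] = [21, 19, 14]
r6 m[φ2→X0] = [220761984, 159147096, 104138232]
r6 m[φ3→X11] = [2, 7, 4]
r6 m[φ4→X13] = [4, 4, 5]
r6 m[φ5→X5] = [9, 4, 5]
r6 m[φ6→X11] = [1, 8, 3]
r6 m[φ7→X14] = [5, 8, 6]
r6 m[φ8→X13] = [9, 8, 2]
r6 m[X11→φ0] = [360360, 11006016, 1195152]
r6 m[X11→φ1] = [3696, 32984, 15624]
r6 m[X11→φ2] = [1510080, 17957184, 7939224]
r6 m[X11→φ3] = [15855840, 48740928, 27787284]
r6 m[X11→φ6] = [31711680, 42648312, 37049712]
r6 m[X13→φ1] = [36, 32, 10]
r6 m[X13→φ4] = [58879296, 45420032, 13370000]
r6 m[X13→φ8] = [26168576, 22710016, 33425000]
r6 m[X5→φ0] = [9, 4, 5]
r6 m[X5→φ5] = [32900616, 29789592, 13756680]
r6 m[X14→φ1] = [5, 8, 6]
r6 m[X14→φ7] = [20879824, 28267904, 25584160]
r6 m[X0→φ2] = [1, 1, 1]
r7 m[φ0→X11] = [88, 31, 93]
r7 m[φ0→X5] = [32900616, 29789592, 13756680]
r7 m[φ1→X11] = [8580, 10344, 7114]
r7 m[φ1→X13] = [6542144, 5677504, 6685000]
r7 m[φ1→X14] = [20879824, 28267904, 25584160]
r7 m[φ2→X11] = [21, 19, 14]
r7 m[φ2→X0] = [220761984, 159147096, 104138232]
r7 m[φ3→X11] = [2, 7, 4]
r7 m[φ4→X13] = [4, 4, 5]
r7 m[φ5→X5] = [9, 4, 5]
r7 m[φ6→X11] = [1, 8, 3]
r7 m[φ7→X14] = [5, 8, 6]
r7 m[φ8→X13] = [9, 8, 2]
r7 m[X11→φ0] = [360360, 11006016, 1195152]
r7 m[X11→φ1] = [3696, 32984, 15624]
r7 m[X11→φ2] = [1510080, 17957184, 7939224]
r7 m[X11→φ3] = [15855840, 48740928, 27787284]
r7 m[X11→φ6] = [31711680, 42648312, 37049712]
r7 m[X13→φ1] = [36, 32, 10]
r7 m[X13→φ4] = [58879296, 45420032, 13370000]
r7 m[X13→φ8] = [26168576, 22710016, 33425000]
r7 m[X5→φ0] = [9, 4, 5]
r7 m[X5→φ5] = [32900616, 29789592, 13756680]
r7 m[X14→φ1] = [5, 8, 6]
r7 m[X14→φ7] = [20879824, 28267904, 25584160]
r7 m[X0→φ2] = [1, 1, 1]
fixed point reached at round 7
b[X0] = ⊗ incoming = [220761984, 159147096, 104138232]

b[X0] = [220761984, 159147096, 104138232]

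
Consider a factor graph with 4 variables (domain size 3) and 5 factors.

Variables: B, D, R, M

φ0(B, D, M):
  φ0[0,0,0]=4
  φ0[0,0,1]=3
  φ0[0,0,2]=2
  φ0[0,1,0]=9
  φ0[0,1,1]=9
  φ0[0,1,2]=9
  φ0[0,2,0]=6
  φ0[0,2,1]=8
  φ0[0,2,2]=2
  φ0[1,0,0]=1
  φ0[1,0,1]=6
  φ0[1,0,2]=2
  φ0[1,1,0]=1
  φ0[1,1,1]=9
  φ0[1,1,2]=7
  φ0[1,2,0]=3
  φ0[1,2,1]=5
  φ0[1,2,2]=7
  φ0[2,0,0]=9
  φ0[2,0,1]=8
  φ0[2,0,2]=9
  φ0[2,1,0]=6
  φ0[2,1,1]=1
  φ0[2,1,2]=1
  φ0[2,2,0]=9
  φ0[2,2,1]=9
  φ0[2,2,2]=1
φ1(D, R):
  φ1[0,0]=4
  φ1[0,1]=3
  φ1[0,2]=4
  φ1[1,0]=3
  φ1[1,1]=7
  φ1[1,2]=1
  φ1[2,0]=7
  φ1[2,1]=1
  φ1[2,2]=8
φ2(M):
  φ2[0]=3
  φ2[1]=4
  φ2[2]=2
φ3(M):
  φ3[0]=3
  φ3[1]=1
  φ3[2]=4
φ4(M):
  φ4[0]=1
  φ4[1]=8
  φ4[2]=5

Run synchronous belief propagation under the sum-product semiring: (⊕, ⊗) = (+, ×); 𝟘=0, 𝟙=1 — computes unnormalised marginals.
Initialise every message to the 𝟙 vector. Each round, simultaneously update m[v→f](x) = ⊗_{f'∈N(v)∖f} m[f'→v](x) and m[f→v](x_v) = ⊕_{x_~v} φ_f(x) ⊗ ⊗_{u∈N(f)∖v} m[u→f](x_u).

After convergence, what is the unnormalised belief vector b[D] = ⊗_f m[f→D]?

b[D] = [13090, 15752, 20256]

init: all messages = 𝟙 over 3 values
r1 m[φ0→B] = [52, 41, 53]
r1 m[φ0→D] = [44, 52, 50]
r1 m[φ0→M] = [48, 58, 40]
r1 m[φ1→D] = [11, 11, 16]
r1 m[φ1→R] = [14, 11, 13]
r1 m[φ2→M] = [3, 4, 2]
r1 m[φ3→M] = [3, 1, 4]
r1 m[φ4→M] = [1, 8, 5]
r1 m[B→φ0] = [1, 1, 1]
r1 m[D→φ0] = [1, 1, 1]
r1 m[D→φ1] = [1, 1, 1]
r1 m[R→φ1] = [1, 1, 1]
r1 m[M→φ0] = [1, 1, 1]
r1 m[M→φ2] = [1, 1, 1]
r1 m[M→φ3] = [1, 1, 1]
r1 m[M→φ4] = [1, 1, 1]
r2 m[φ0→B] = [52, 41, 53]
r2 m[φ0→D] = [44, 52, 50]
r2 m[φ0→M] = [48, 58, 40]
r2 m[φ1→D] = [11, 11, 16]
r2 m[φ1→R] = [14, 11, 13]
r2 m[φ2→M] = [3, 4, 2]
r2 m[φ3→M] = [3, 1, 4]
r2 m[φ4→M] = [1, 8, 5]
r2 m[B→φ0] = [1, 1, 1]
r2 m[D→φ0] = [11, 11, 16]
r2 m[D→φ1] = [44, 52, 50]
r2 m[R→φ1] = [1, 1, 1]
r2 m[M→φ0] = [9, 32, 40]
r2 m[M→φ2] = [144, 464, 800]
r2 m[M→φ3] = [144, 1856, 400]
r2 m[M→φ4] = [432, 232, 320]
r3 m[φ0→B] = [16591, 16910, 15597]
r3 m[φ0→D] = [1190, 1432, 1266]
r3 m[φ0→M] = [618, 748, 490]
r3 m[φ1→D] = [11, 11, 16]
r3 m[φ1→R] = [682, 546, 628]
r3 m[φ2→M] = [3, 4, 2]
r3 m[φ3→M] = [3, 1, 4]
r3 m[φ4→M] = [1, 8, 5]
r3 m[B→φ0] = [1, 1, 1]
r3 m[D→φ0] = [11, 11, 16]
r3 m[D→φ1] = [44, 52, 50]
r3 m[R→φ1] = [1, 1, 1]
r3 m[M→φ0] = [9, 32, 40]
r3 m[M→φ2] = [144, 464, 800]
r3 m[M→φ3] = [144, 1856, 400]
r3 m[M→φ4] = [432, 232, 320]
r4 m[φ0→B] = [16591, 16910, 15597]
r4 m[φ0→D] = [1190, 1432, 1266]
r4 m[φ0→M] = [618, 748, 490]
r4 m[φ1→D] = [11, 11, 16]
r4 m[φ1→R] = [682, 546, 628]
r4 m[φ2→M] = [3, 4, 2]
r4 m[φ3→M] = [3, 1, 4]
r4 m[φ4→M] = [1, 8, 5]
r4 m[B→φ0] = [1, 1, 1]
r4 m[D→φ0] = [11, 11, 16]
r4 m[D→φ1] = [1190, 1432, 1266]
r4 m[R→φ1] = [1, 1, 1]
r4 m[M→φ0] = [9, 32, 40]
r4 m[M→φ2] = [1854, 5984, 9800]
r4 m[M→φ3] = [1854, 23936, 4900]
r4 m[M→φ4] = [5562, 2992, 3920]
r5 m[φ0→B] = [16591, 16910, 15597]
r5 m[φ0→D] = [1190, 1432, 1266]
r5 m[φ0→M] = [618, 748, 490]
r5 m[φ1→D] = [11, 11, 16]
r5 m[φ1→R] = [17918, 14860, 16320]
r5 m[φ2→M] = [3, 4, 2]
r5 m[φ3→M] = [3, 1, 4]
r5 m[φ4→M] = [1, 8, 5]
r5 m[B→φ0] = [1, 1, 1]
r5 m[D→φ0] = [11, 11, 16]
r5 m[D→φ1] = [1190, 1432, 1266]
r5 m[R→φ1] = [1, 1, 1]
r5 m[M→φ0] = [9, 32, 40]
r5 m[M→φ2] = [1854, 5984, 9800]
r5 m[M→φ3] = [1854, 23936, 4900]
r5 m[M→φ4] = [5562, 2992, 3920]
r6 m[φ0→B] = [16591, 16910, 15597]
r6 m[φ0→D] = [1190, 1432, 1266]
r6 m[φ0→M] = [618, 748, 490]
r6 m[φ1→D] = [11, 11, 16]
r6 m[φ1→R] = [17918, 14860, 16320]
r6 m[φ2→M] = [3, 4, 2]
r6 m[φ3→M] = [3, 1, 4]
r6 m[φ4→M] = [1, 8, 5]
r6 m[B→φ0] = [1, 1, 1]
r6 m[D→φ0] = [11, 11, 16]
r6 m[D→φ1] = [1190, 1432, 1266]
r6 m[R→φ1] = [1, 1, 1]
r6 m[M→φ0] = [9, 32, 40]
r6 m[M→φ2] = [1854, 5984, 9800]
r6 m[M→φ3] = [1854, 23936, 4900]
r6 m[M→φ4] = [5562, 2992, 3920]
fixed point reached at round 6
b[D] = ⊗ incoming = [13090, 15752, 20256]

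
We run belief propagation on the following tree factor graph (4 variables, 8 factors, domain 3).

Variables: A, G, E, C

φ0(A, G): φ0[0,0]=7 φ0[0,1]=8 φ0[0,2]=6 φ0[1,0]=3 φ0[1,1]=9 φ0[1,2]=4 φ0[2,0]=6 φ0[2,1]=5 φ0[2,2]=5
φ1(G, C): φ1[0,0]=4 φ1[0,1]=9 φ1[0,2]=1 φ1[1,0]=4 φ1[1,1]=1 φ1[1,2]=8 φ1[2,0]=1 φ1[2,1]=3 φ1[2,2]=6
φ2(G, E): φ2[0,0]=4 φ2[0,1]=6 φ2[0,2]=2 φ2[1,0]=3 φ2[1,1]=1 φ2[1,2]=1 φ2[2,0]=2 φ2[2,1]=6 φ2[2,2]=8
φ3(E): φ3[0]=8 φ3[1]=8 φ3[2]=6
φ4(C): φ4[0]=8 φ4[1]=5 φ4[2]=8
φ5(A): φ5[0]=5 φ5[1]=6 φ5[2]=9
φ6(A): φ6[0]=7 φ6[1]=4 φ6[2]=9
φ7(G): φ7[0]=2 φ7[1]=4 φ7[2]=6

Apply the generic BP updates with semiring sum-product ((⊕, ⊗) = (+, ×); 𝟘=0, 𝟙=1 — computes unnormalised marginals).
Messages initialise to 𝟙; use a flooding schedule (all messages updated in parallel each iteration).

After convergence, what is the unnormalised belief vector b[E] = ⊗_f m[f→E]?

init: all messages = 𝟙 over 3 values
r1 m[φ0→A] = [21, 16, 16]
r1 m[φ0→G] = [16, 22, 15]
r1 m[φ1→G] = [14, 13, 10]
r1 m[φ1→C] = [9, 13, 15]
r1 m[φ2→G] = [12, 5, 16]
r1 m[φ2→E] = [9, 13, 11]
r1 m[φ3→E] = [8, 8, 6]
r1 m[φ4→C] = [8, 5, 8]
r1 m[φ5→A] = [5, 6, 9]
r1 m[φ6→A] = [7, 4, 9]
r1 m[φ7→G] = [2, 4, 6]
r1 m[A→φ0] = [1, 1, 1]
r1 m[A→φ5] = [1, 1, 1]
r1 m[A→φ6] = [1, 1, 1]
r1 m[G→φ0] = [1, 1, 1]
r1 m[G→φ1] = [1, 1, 1]
r1 m[G→φ2] = [1, 1, 1]
r1 m[G→φ7] = [1, 1, 1]
r1 m[E→φ2] = [1, 1, 1]
r1 m[E→φ3] = [1, 1, 1]
r1 m[C→φ1] = [1, 1, 1]
r1 m[C→φ4] = [1, 1, 1]
r2 m[φ0→A] = [21, 16, 16]
r2 m[φ0→G] = [16, 22, 15]
r2 m[φ1→G] = [14, 13, 10]
r2 m[φ1→C] = [9, 13, 15]
r2 m[φ2→G] = [12, 5, 16]
r2 m[φ2→E] = [9, 13, 11]
r2 m[φ3→E] = [8, 8, 6]
r2 m[φ4→C] = [8, 5, 8]
r2 m[φ5→A] = [5, 6, 9]
r2 m[φ6→A] = [7, 4, 9]
r2 m[φ7→G] = [2, 4, 6]
r2 m[A→φ0] = [35, 24, 81]
r2 m[A→φ5] = [147, 64, 144]
r2 m[A→φ6] = [105, 96, 144]
r2 m[G→φ0] = [336, 260, 960]
r2 m[G→φ1] = [384, 440, 1440]
r2 m[G→φ2] = [448, 1144, 900]
r2 m[G→φ7] = [2688, 1430, 2400]
r2 m[E→φ2] = [8, 8, 6]
r2 m[E→φ3] = [9, 13, 11]
r2 m[C→φ1] = [8, 5, 8]
r2 m[C→φ4] = [9, 13, 15]
r3 m[φ0→A] = [10192, 7188, 8116]
r3 m[φ0→G] = [803, 901, 711]
r3 m[φ1→G] = [85, 101, 71]
r3 m[φ1→C] = [4736, 8216, 12544]
r3 m[φ2→G] = [92, 38, 112]
r3 m[φ2→E] = [7024, 9232, 9240]
r3 m[φ3→E] = [8, 8, 6]
r3 m[φ4→C] = [8, 5, 8]
r3 m[φ5→A] = [5, 6, 9]
r3 m[φ6→A] = [7, 4, 9]
r3 m[φ7→G] = [2, 4, 6]
r3 m[A→φ0] = [35, 24, 81]
r3 m[A→φ5] = [147, 64, 144]
r3 m[A→φ6] = [105, 96, 144]
r3 m[G→φ0] = [336, 260, 960]
r3 m[G→φ1] = [384, 440, 1440]
r3 m[G→φ2] = [448, 1144, 900]
r3 m[G→φ7] = [2688, 1430, 2400]
r3 m[E→φ2] = [8, 8, 6]
r3 m[E→φ3] = [9, 13, 11]
r3 m[C→φ1] = [8, 5, 8]
r3 m[C→φ4] = [9, 13, 15]
r4 m[φ0→A] = [10192, 7188, 8116]
r4 m[φ0→G] = [803, 901, 711]
r4 m[φ1→G] = [85, 101, 71]
r4 m[φ1→C] = [4736, 8216, 12544]
r4 m[φ2→G] = [92, 38, 112]
r4 m[φ2→E] = [7024, 9232, 9240]
r4 m[φ3→E] = [8, 8, 6]
r4 m[φ4→C] = [8, 5, 8]
r4 m[φ5→A] = [5, 6, 9]
r4 m[φ6→A] = [7, 4, 9]
r4 m[φ7→G] = [2, 4, 6]
r4 m[A→φ0] = [35, 24, 81]
r4 m[A→φ5] = [71344, 28752, 73044]
r4 m[A→φ6] = [50960, 43128, 73044]
r4 m[G→φ0] = [15640, 15352, 47712]
r4 m[G→φ1] = [147752, 136952, 477792]
r4 m[G→φ2] = [136510, 364004, 302886]
r4 m[G→φ7] = [6279460, 3458038, 5653872]
r4 m[E→φ2] = [8, 8, 6]
r4 m[E→φ3] = [7024, 9232, 9240]
r4 m[C→φ1] = [8, 5, 8]
r4 m[C→φ4] = [4736, 8216, 12544]
r5 m[φ0→A] = [518568, 375936, 409160]
r5 m[φ0→G] = [803, 901, 711]
r5 m[φ1→G] = [85, 101, 71]
r5 m[φ1→C] = [1616608, 2900096, 4110120]
r5 m[φ2→G] = [92, 38, 112]
r5 m[φ2→E] = [2243824, 3000380, 3060112]
r5 m[φ3→E] = [8, 8, 6]
r5 m[φ4→C] = [8, 5, 8]
r5 m[φ5→A] = [5, 6, 9]
r5 m[φ6→A] = [7, 4, 9]
r5 m[φ7→G] = [2, 4, 6]
r5 m[A→φ0] = [35, 24, 81]
r5 m[A→φ5] = [71344, 28752, 73044]
r5 m[A→φ6] = [50960, 43128, 73044]
r5 m[G→φ0] = [15640, 15352, 47712]
r5 m[G→φ1] = [147752, 136952, 477792]
r5 m[G→φ2] = [136510, 364004, 302886]
r5 m[G→φ7] = [6279460, 3458038, 5653872]
r5 m[E→φ2] = [8, 8, 6]
r5 m[E→φ3] = [7024, 9232, 9240]
r5 m[C→φ1] = [8, 5, 8]
r5 m[C→φ4] = [4736, 8216, 12544]
r6 m[φ0→A] = [518568, 375936, 409160]
r6 m[φ0→G] = [803, 901, 711]
r6 m[φ1→G] = [85, 101, 71]
r6 m[φ1→C] = [1616608, 2900096, 4110120]
r6 m[φ2→G] = [92, 38, 112]
r6 m[φ2→E] = [2243824, 3000380, 3060112]
r6 m[φ3→E] = [8, 8, 6]
r6 m[φ4→C] = [8, 5, 8]
r6 m[φ5→A] = [5, 6, 9]
r6 m[φ6→A] = [7, 4, 9]
r6 m[φ7→G] = [2, 4, 6]
r6 m[A→φ0] = [35, 24, 81]
r6 m[A→φ5] = [3629976, 1503744, 3682440]
r6 m[A→φ6] = [2592840, 2255616, 3682440]
r6 m[G→φ0] = [15640, 15352, 47712]
r6 m[G→φ1] = [147752, 136952, 477792]
r6 m[G→φ2] = [136510, 364004, 302886]
r6 m[G→φ7] = [6279460, 3458038, 5653872]
r6 m[E→φ2] = [8, 8, 6]
r6 m[E→φ3] = [2243824, 3000380, 3060112]
r6 m[C→φ1] = [8, 5, 8]
r6 m[C→φ4] = [1616608, 2900096, 4110120]
r7 m[φ0→A] = [518568, 375936, 409160]
r7 m[φ0→G] = [803, 901, 711]
r7 m[φ1→G] = [85, 101, 71]
r7 m[φ1→C] = [1616608, 2900096, 4110120]
r7 m[φ2→G] = [92, 38, 112]
r7 m[φ2→E] = [2243824, 3000380, 3060112]
r7 m[φ3→E] = [8, 8, 6]
r7 m[φ4→C] = [8, 5, 8]
r7 m[φ5→A] = [5, 6, 9]
r7 m[φ6→A] = [7, 4, 9]
r7 m[φ7→G] = [2, 4, 6]
r7 m[A→φ0] = [35, 24, 81]
r7 m[A→φ5] = [3629976, 1503744, 3682440]
r7 m[A→φ6] = [2592840, 2255616, 3682440]
r7 m[G→φ0] = [15640, 15352, 47712]
r7 m[G→φ1] = [147752, 136952, 477792]
r7 m[G→φ2] = [136510, 364004, 302886]
r7 m[G→φ7] = [6279460, 3458038, 5653872]
r7 m[E→φ2] = [8, 8, 6]
r7 m[E→φ3] = [2243824, 3000380, 3060112]
r7 m[C→φ1] = [8, 5, 8]
r7 m[C→φ4] = [1616608, 2900096, 4110120]
fixed point reached at round 7
b[E] = ⊗ incoming = [17950592, 24003040, 18360672]

b[E] = [17950592, 24003040, 18360672]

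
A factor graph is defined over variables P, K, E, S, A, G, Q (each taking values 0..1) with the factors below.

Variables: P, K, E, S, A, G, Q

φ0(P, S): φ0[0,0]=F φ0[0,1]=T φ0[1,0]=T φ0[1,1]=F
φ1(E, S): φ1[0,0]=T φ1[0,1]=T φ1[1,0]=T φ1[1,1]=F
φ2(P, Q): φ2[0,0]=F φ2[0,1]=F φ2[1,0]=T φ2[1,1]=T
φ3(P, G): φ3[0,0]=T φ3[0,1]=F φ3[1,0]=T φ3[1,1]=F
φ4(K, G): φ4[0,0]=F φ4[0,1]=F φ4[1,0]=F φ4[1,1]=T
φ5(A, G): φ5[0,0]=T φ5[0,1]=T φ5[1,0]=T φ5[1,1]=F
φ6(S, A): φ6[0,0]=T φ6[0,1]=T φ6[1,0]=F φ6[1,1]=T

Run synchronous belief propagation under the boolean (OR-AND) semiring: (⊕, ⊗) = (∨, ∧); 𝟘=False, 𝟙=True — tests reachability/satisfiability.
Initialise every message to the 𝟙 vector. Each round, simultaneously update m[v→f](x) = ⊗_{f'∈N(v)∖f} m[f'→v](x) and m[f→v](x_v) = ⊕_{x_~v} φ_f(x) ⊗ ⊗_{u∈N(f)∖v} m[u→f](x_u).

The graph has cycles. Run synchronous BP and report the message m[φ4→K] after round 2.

init: all messages = 𝟙 over 2 values
r1 m[φ0→P] = [T, T]
r1 m[φ0→S] = [T, T]
r1 m[φ1→E] = [T, T]
r1 m[φ1→S] = [T, T]
r1 m[φ2→P] = [F, T]
r1 m[φ2→Q] = [T, T]
r1 m[φ3→P] = [T, T]
r1 m[φ3→G] = [T, F]
r1 m[φ4→K] = [F, T]
r1 m[φ4→G] = [F, T]
r1 m[φ5→A] = [T, T]
r1 m[φ5→G] = [T, T]
r1 m[φ6→S] = [T, T]
r1 m[φ6→A] = [T, T]
r1 m[P→φ0] = [T, T]
r1 m[P→φ2] = [T, T]
r1 m[P→φ3] = [T, T]
r1 m[K→φ4] = [T, T]
r1 m[E→φ1] = [T, T]
r1 m[S→φ0] = [T, T]
r1 m[S→φ1] = [T, T]
r1 m[S→φ6] = [T, T]
r1 m[A→φ5] = [T, T]
r1 m[A→φ6] = [T, T]
r1 m[G→φ3] = [T, T]
r1 m[G→φ4] = [T, T]
r1 m[G→φ5] = [T, T]
r1 m[Q→φ2] = [T, T]
r2 m[φ0→P] = [T, T]
r2 m[φ0→S] = [T, T]
r2 m[φ1→E] = [T, T]
r2 m[φ1→S] = [T, T]
r2 m[φ2→P] = [F, T]
r2 m[φ2→Q] = [T, T]
r2 m[φ3→P] = [T, T]
r2 m[φ3→G] = [T, F]
r2 m[φ4→K] = [F, T]
r2 m[φ4→G] = [F, T]
r2 m[φ5→A] = [T, T]
r2 m[φ5→G] = [T, T]
r2 m[φ6→S] = [T, T]
r2 m[φ6→A] = [T, T]
r2 m[P→φ0] = [F, T]
r2 m[P→φ2] = [T, T]
r2 m[P→φ3] = [F, T]
r2 m[K→φ4] = [T, T]
r2 m[E→φ1] = [T, T]
r2 m[S→φ0] = [T, T]
r2 m[S→φ1] = [T, T]
r2 m[S→φ6] = [T, T]
r2 m[A→φ5] = [T, T]
r2 m[A→φ6] = [T, T]
r2 m[G→φ3] = [F, T]
r2 m[G→φ4] = [T, F]
r2 m[G→φ5] = [F, F]
r2 m[Q→φ2] = [T, T]

message @ round 2 = [F, T]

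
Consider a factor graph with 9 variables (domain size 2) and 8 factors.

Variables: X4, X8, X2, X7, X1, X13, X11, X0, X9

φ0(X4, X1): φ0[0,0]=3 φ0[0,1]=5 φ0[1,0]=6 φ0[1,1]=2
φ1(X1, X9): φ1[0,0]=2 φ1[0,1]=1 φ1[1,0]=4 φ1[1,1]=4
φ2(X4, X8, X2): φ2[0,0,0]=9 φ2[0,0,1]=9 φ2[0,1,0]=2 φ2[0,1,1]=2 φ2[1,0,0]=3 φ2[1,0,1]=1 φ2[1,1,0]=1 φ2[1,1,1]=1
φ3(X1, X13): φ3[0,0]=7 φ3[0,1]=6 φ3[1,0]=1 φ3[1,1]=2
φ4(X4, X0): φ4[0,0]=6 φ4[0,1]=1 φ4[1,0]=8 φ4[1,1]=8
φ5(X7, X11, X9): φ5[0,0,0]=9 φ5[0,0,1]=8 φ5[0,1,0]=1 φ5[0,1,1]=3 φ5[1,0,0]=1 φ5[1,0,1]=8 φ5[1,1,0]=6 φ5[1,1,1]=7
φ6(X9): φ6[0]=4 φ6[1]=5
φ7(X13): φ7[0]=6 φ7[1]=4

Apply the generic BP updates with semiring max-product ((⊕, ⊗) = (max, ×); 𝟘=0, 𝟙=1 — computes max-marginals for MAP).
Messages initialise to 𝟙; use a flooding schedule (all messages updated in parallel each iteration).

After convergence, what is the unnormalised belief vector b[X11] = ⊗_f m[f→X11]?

b[X11] = [489888, 326592]

init: all messages = 𝟙 over 2 values
r1 m[φ0→X4] = [5, 6]
r1 m[φ0→X1] = [6, 5]
r1 m[φ1→X1] = [2, 4]
r1 m[φ1→X9] = [4, 4]
r1 m[φ2→X4] = [9, 3]
r1 m[φ2→X8] = [9, 2]
r1 m[φ2→X2] = [9, 9]
r1 m[φ3→X1] = [7, 2]
r1 m[φ3→X13] = [7, 6]
r1 m[φ4→X4] = [6, 8]
r1 m[φ4→X0] = [8, 8]
r1 m[φ5→X7] = [9, 8]
r1 m[φ5→X11] = [9, 7]
r1 m[φ5→X9] = [9, 8]
r1 m[φ6→X9] = [4, 5]
r1 m[φ7→X13] = [6, 4]
r1 m[X4→φ0] = [1, 1]
r1 m[X4→φ2] = [1, 1]
r1 m[X4→φ4] = [1, 1]
r1 m[X8→φ2] = [1, 1]
r1 m[X2→φ2] = [1, 1]
r1 m[X7→φ5] = [1, 1]
r1 m[X1→φ0] = [1, 1]
r1 m[X1→φ1] = [1, 1]
r1 m[X1→φ3] = [1, 1]
r1 m[X13→φ3] = [1, 1]
r1 m[X13→φ7] = [1, 1]
r1 m[X11→φ5] = [1, 1]
r1 m[X0→φ4] = [1, 1]
r1 m[X9→φ1] = [1, 1]
r1 m[X9→φ5] = [1, 1]
r1 m[X9→φ6] = [1, 1]
r2 m[φ0→X4] = [5, 6]
r2 m[φ0→X1] = [6, 5]
r2 m[φ1→X1] = [2, 4]
r2 m[φ1→X9] = [4, 4]
r2 m[φ2→X4] = [9, 3]
r2 m[φ2→X8] = [9, 2]
r2 m[φ2→X2] = [9, 9]
r2 m[φ3→X1] = [7, 2]
r2 m[φ3→X13] = [7, 6]
r2 m[φ4→X4] = [6, 8]
r2 m[φ4→X0] = [8, 8]
r2 m[φ5→X7] = [9, 8]
r2 m[φ5→X11] = [9, 7]
r2 m[φ5→X9] = [9, 8]
r2 m[φ6→X9] = [4, 5]
r2 m[φ7→X13] = [6, 4]
r2 m[X4→φ0] = [54, 24]
r2 m[X4→φ2] = [30, 48]
r2 m[X4→φ4] = [45, 18]
r2 m[X8→φ2] = [1, 1]
r2 m[X2→φ2] = [1, 1]
r2 m[X7→φ5] = [1, 1]
r2 m[X1→φ0] = [14, 8]
r2 m[X1→φ1] = [42, 10]
r2 m[X1→φ3] = [12, 20]
r2 m[X13→φ3] = [6, 4]
r2 m[X13→φ7] = [7, 6]
r2 m[X11→φ5] = [1, 1]
r2 m[X0→φ4] = [1, 1]
r2 m[X9→φ1] = [36, 40]
r2 m[X9→φ5] = [16, 20]
r2 m[X9→φ6] = [36, 32]
r3 m[φ0→X4] = [42, 84]
r3 m[φ0→X1] = [162, 270]
r3 m[φ1→X1] = [72, 160]
r3 m[φ1→X9] = [84, 42]
r3 m[φ2→X4] = [9, 3]
r3 m[φ2→X8] = [270, 60]
r3 m[φ2→X2] = [270, 270]
r3 m[φ3→X1] = [42, 8]
r3 m[φ3→X13] = [84, 72]
r3 m[φ4→X4] = [6, 8]
r3 m[φ4→X0] = [270, 144]
r3 m[φ5→X7] = [160, 160]
r3 m[φ5→X11] = [160, 140]
r3 m[φ5→X9] = [9, 8]
r3 m[φ6→X9] = [4, 5]
r3 m[φ7→X13] = [6, 4]
r3 m[X4→φ0] = [54, 24]
r3 m[X4→φ2] = [30, 48]
r3 m[X4→φ4] = [45, 18]
r3 m[X8→φ2] = [1, 1]
r3 m[X2→φ2] = [1, 1]
r3 m[X7→φ5] = [1, 1]
r3 m[X1→φ0] = [14, 8]
r3 m[X1→φ1] = [42, 10]
r3 m[X1→φ3] = [12, 20]
r3 m[X13→φ3] = [6, 4]
r3 m[X13→φ7] = [7, 6]
r3 m[X11→φ5] = [1, 1]
r3 m[X0→φ4] = [1, 1]
r3 m[X9→φ1] = [36, 40]
r3 m[X9→φ5] = [16, 20]
r3 m[X9→φ6] = [36, 32]
r4 m[φ0→X4] = [42, 84]
r4 m[φ0→X1] = [162, 270]
r4 m[φ1→X1] = [72, 160]
r4 m[φ1→X9] = [84, 42]
r4 m[φ2→X4] = [9, 3]
r4 m[φ2→X8] = [270, 60]
r4 m[φ2→X2] = [270, 270]
r4 m[φ3→X1] = [42, 8]
r4 m[φ3→X13] = [84, 72]
r4 m[φ4→X4] = [6, 8]
r4 m[φ4→X0] = [270, 144]
r4 m[φ5→X7] = [160, 160]
r4 m[φ5→X11] = [160, 140]
r4 m[φ5→X9] = [9, 8]
r4 m[φ6→X9] = [4, 5]
r4 m[φ7→X13] = [6, 4]
r4 m[X4→φ0] = [54, 24]
r4 m[X4→φ2] = [252, 672]
r4 m[X4→φ4] = [378, 252]
r4 m[X8→φ2] = [1, 1]
r4 m[X2→φ2] = [1, 1]
r4 m[X7→φ5] = [1, 1]
r4 m[X1→φ0] = [3024, 1280]
r4 m[X1→φ1] = [6804, 2160]
r4 m[X1→φ3] = [11664, 43200]
r4 m[X13→φ3] = [6, 4]
r4 m[X13→φ7] = [84, 72]
r4 m[X11→φ5] = [1, 1]
r4 m[X0→φ4] = [1, 1]
r4 m[X9→φ1] = [36, 40]
r4 m[X9→φ5] = [336, 210]
r4 m[X9→φ6] = [756, 336]
r5 m[φ0→X4] = [9072, 18144]
r5 m[φ0→X1] = [162, 270]
r5 m[φ1→X1] = [72, 160]
r5 m[φ1→X9] = [13608, 8640]
r5 m[φ2→X4] = [9, 3]
r5 m[φ2→X8] = [2268, 672]
r5 m[φ2→X2] = [2268, 2268]
r5 m[φ3→X1] = [42, 8]
r5 m[φ3→X13] = [81648, 86400]
r5 m[φ4→X4] = [6, 8]
r5 m[φ4→X0] = [2268, 2016]
r5 m[φ5→X7] = [3024, 2016]
r5 m[φ5→X11] = [3024, 2016]
r5 m[φ5→X9] = [9, 8]
r5 m[φ6→X9] = [4, 5]
r5 m[φ7→X13] = [6, 4]
r5 m[X4→φ0] = [54, 24]
r5 m[X4→φ2] = [252, 672]
r5 m[X4→φ4] = [378, 252]
r5 m[X8→φ2] = [1, 1]
r5 m[X2→φ2] = [1, 1]
r5 m[X7→φ5] = [1, 1]
r5 m[X1→φ0] = [3024, 1280]
r5 m[X1→φ1] = [6804, 2160]
r5 m[X1→φ3] = [11664, 43200]
r5 m[X13→φ3] = [6, 4]
r5 m[X13→φ7] = [84, 72]
r5 m[X11→φ5] = [1, 1]
r5 m[X0→φ4] = [1, 1]
r5 m[X9→φ1] = [36, 40]
r5 m[X9→φ5] = [336, 210]
r5 m[X9→φ6] = [756, 336]
r6 m[φ0→X4] = [9072, 18144]
r6 m[φ0→X1] = [162, 270]
r6 m[φ1→X1] = [72, 160]
r6 m[φ1→X9] = [13608, 8640]
r6 m[φ2→X4] = [9, 3]
r6 m[φ2→X8] = [2268, 672]
r6 m[φ2→X2] = [2268, 2268]
r6 m[φ3→X1] = [42, 8]
r6 m[φ3→X13] = [81648, 86400]
r6 m[φ4→X4] = [6, 8]
r6 m[φ4→X0] = [2268, 2016]
r6 m[φ5→X7] = [3024, 2016]
r6 m[φ5→X11] = [3024, 2016]
r6 m[φ5→X9] = [9, 8]
r6 m[φ6→X9] = [4, 5]
r6 m[φ7→X13] = [6, 4]
r6 m[X4→φ0] = [54, 24]
r6 m[X4→φ2] = [54432, 145152]
r6 m[X4→φ4] = [81648, 54432]
r6 m[X8→φ2] = [1, 1]
r6 m[X2→φ2] = [1, 1]
r6 m[X7→φ5] = [1, 1]
r6 m[X1→φ0] = [3024, 1280]
r6 m[X1→φ1] = [6804, 2160]
r6 m[X1→φ3] = [11664, 43200]
r6 m[X13→φ3] = [6, 4]
r6 m[X13→φ7] = [81648, 86400]
r6 m[X11→φ5] = [1, 1]
r6 m[X0→φ4] = [1, 1]
r6 m[X9→φ1] = [36, 40]
r6 m[X9→φ5] = [54432, 43200]
r6 m[X9→φ6] = [122472, 69120]
r7 m[φ0→X4] = [9072, 18144]
r7 m[φ0→X1] = [162, 270]
r7 m[φ1→X1] = [72, 160]
r7 m[φ1→X9] = [13608, 8640]
r7 m[φ2→X4] = [9, 3]
r7 m[φ2→X8] = [489888, 145152]
r7 m[φ2→X2] = [489888, 489888]
r7 m[φ3→X1] = [42, 8]
r7 m[φ3→X13] = [81648, 86400]
r7 m[φ4→X4] = [6, 8]
r7 m[φ4→X0] = [489888, 435456]
r7 m[φ5→X7] = [489888, 345600]
r7 m[φ5→X11] = [489888, 326592]
r7 m[φ5→X9] = [9, 8]
r7 m[φ6→X9] = [4, 5]
r7 m[φ7→X13] = [6, 4]
r7 m[X4→φ0] = [54, 24]
r7 m[X4→φ2] = [54432, 145152]
r7 m[X4→φ4] = [81648, 54432]
r7 m[X8→φ2] = [1, 1]
r7 m[X2→φ2] = [1, 1]
r7 m[X7→φ5] = [1, 1]
r7 m[X1→φ0] = [3024, 1280]
r7 m[X1→φ1] = [6804, 2160]
r7 m[X1→φ3] = [11664, 43200]
r7 m[X13→φ3] = [6, 4]
r7 m[X13→φ7] = [81648, 86400]
r7 m[X11→φ5] = [1, 1]
r7 m[X0→φ4] = [1, 1]
r7 m[X9→φ1] = [36, 40]
r7 m[X9→φ5] = [54432, 43200]
r7 m[X9→φ6] = [122472, 69120]
r8 m[φ0→X4] = [9072, 18144]
r8 m[φ0→X1] = [162, 270]
r8 m[φ1→X1] = [72, 160]
r8 m[φ1→X9] = [13608, 8640]
r8 m[φ2→X4] = [9, 3]
r8 m[φ2→X8] = [489888, 145152]
r8 m[φ2→X2] = [489888, 489888]
r8 m[φ3→X1] = [42, 8]
r8 m[φ3→X13] = [81648, 86400]
r8 m[φ4→X4] = [6, 8]
r8 m[φ4→X0] = [489888, 435456]
r8 m[φ5→X7] = [489888, 345600]
r8 m[φ5→X11] = [489888, 326592]
r8 m[φ5→X9] = [9, 8]
r8 m[φ6→X9] = [4, 5]
r8 m[φ7→X13] = [6, 4]
r8 m[X4→φ0] = [54, 24]
r8 m[X4→φ2] = [54432, 145152]
r8 m[X4→φ4] = [81648, 54432]
r8 m[X8→φ2] = [1, 1]
r8 m[X2→φ2] = [1, 1]
r8 m[X7→φ5] = [1, 1]
r8 m[X1→φ0] = [3024, 1280]
r8 m[X1→φ1] = [6804, 2160]
r8 m[X1→φ3] = [11664, 43200]
r8 m[X13→φ3] = [6, 4]
r8 m[X13→φ7] = [81648, 86400]
r8 m[X11→φ5] = [1, 1]
r8 m[X0→φ4] = [1, 1]
r8 m[X9→φ1] = [36, 40]
r8 m[X9→φ5] = [54432, 43200]
r8 m[X9→φ6] = [122472, 69120]
fixed point reached at round 8
b[X11] = ⊗ incoming = [489888, 326592]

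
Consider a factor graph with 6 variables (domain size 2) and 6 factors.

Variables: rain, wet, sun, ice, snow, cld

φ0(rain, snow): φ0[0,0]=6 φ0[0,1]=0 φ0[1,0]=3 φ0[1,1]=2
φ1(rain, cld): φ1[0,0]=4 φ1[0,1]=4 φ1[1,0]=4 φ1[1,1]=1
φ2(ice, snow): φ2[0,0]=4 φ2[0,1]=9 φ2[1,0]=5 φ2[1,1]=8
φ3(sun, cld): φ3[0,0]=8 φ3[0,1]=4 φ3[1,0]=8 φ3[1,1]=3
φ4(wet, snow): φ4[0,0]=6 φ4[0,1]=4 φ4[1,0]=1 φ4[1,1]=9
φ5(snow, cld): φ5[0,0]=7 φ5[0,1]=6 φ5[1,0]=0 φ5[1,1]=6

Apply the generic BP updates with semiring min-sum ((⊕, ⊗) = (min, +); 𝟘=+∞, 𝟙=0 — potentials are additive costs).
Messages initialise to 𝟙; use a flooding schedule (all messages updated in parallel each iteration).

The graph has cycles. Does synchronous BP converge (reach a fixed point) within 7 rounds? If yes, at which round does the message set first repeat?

init: all messages = 𝟙 over 2 values
r1 m[φ0→rain] = [0, 2]
r1 m[φ0→snow] = [3, 0]
r1 m[φ1→rain] = [4, 1]
r1 m[φ1→cld] = [4, 1]
r1 m[φ2→ice] = [4, 5]
r1 m[φ2→snow] = [4, 8]
r1 m[φ3→sun] = [4, 3]
r1 m[φ3→cld] = [8, 3]
r1 m[φ4→wet] = [4, 1]
r1 m[φ4→snow] = [1, 4]
r1 m[φ5→snow] = [6, 0]
r1 m[φ5→cld] = [0, 6]
r1 m[rain→φ0] = [0, 0]
r1 m[rain→φ1] = [0, 0]
r1 m[wet→φ4] = [0, 0]
r1 m[sun→φ3] = [0, 0]
r1 m[ice→φ2] = [0, 0]
r1 m[snow→φ0] = [0, 0]
r1 m[snow→φ2] = [0, 0]
r1 m[snow→φ4] = [0, 0]
r1 m[snow→φ5] = [0, 0]
r1 m[cld→φ1] = [0, 0]
r1 m[cld→φ3] = [0, 0]
r1 m[cld→φ5] = [0, 0]
r2 m[φ0→rain] = [0, 2]
r2 m[φ0→snow] = [3, 0]
r2 m[φ1→rain] = [4, 1]
r2 m[φ1→cld] = [4, 1]
r2 m[φ2→ice] = [4, 5]
r2 m[φ2→snow] = [4, 8]
r2 m[φ3→sun] = [4, 3]
r2 m[φ3→cld] = [8, 3]
r2 m[φ4→wet] = [4, 1]
r2 m[φ4→snow] = [1, 4]
r2 m[φ5→snow] = [6, 0]
r2 m[φ5→cld] = [0, 6]
r2 m[rain→φ0] = [4, 1]
r2 m[rain→φ1] = [0, 2]
r2 m[wet→φ4] = [0, 0]
r2 m[sun→φ3] = [0, 0]
r2 m[ice→φ2] = [0, 0]
r2 m[snow→φ0] = [11, 12]
r2 m[snow→φ2] = [10, 4]
r2 m[snow→φ4] = [13, 8]
r2 m[snow→φ5] = [8, 12]
r2 m[cld→φ1] = [8, 9]
r2 m[cld→φ3] = [4, 7]
r2 m[cld→φ5] = [12, 4]
r3 m[φ0→rain] = [12, 14]
r3 m[φ0→snow] = [4, 3]
r3 m[φ1→rain] = [12, 10]
r3 m[φ1→cld] = [4, 3]
r3 m[φ2→ice] = [13, 12]
r3 m[φ2→snow] = [4, 8]
r3 m[φ3→sun] = [11, 10]
r3 m[φ3→cld] = [8, 3]
r3 m[φ4→wet] = [12, 14]
r3 m[φ4→snow] = [1, 4]
r3 m[φ5→snow] = [10, 10]
r3 m[φ5→cld] = [12, 14]
r3 m[rain→φ0] = [4, 1]
r3 m[rain→φ1] = [0, 2]
r3 m[wet→φ4] = [0, 0]
r3 m[sun→φ3] = [0, 0]
r3 m[ice→φ2] = [0, 0]
r3 m[snow→φ0] = [11, 12]
r3 m[snow→φ2] = [10, 4]
r3 m[snow→φ4] = [13, 8]
r3 m[snow→φ5] = [8, 12]
r3 m[cld→φ1] = [8, 9]
r3 m[cld→φ3] = [4, 7]
r3 m[cld→φ5] = [12, 4]
r4 m[φ0→rain] = [12, 14]
r4 m[φ0→snow] = [4, 3]
r4 m[φ1→rain] = [12, 10]
r4 m[φ1→cld] = [4, 3]
r4 m[φ2→ice] = [13, 12]
r4 m[φ2→snow] = [4, 8]
r4 m[φ3→sun] = [11, 10]
r4 m[φ3→cld] = [8, 3]
r4 m[φ4→wet] = [12, 14]
r4 m[φ4→snow] = [1, 4]
r4 m[φ5→snow] = [10, 10]
r4 m[φ5→cld] = [12, 14]
r4 m[rain→φ0] = [12, 10]
r4 m[rain→φ1] = [12, 14]
r4 m[wet→φ4] = [0, 0]
r4 m[sun→φ3] = [0, 0]
r4 m[ice→φ2] = [0, 0]
r4 m[snow→φ0] = [15, 22]
r4 m[snow→φ2] = [15, 17]
r4 m[snow→φ4] = [18, 21]
r4 m[snow→φ5] = [9, 15]
r4 m[cld→φ1] = [20, 17]
r4 m[cld→φ3] = [16, 17]
r4 m[cld→φ5] = [12, 6]
r5 m[φ0→rain] = [21, 18]
r5 m[φ0→snow] = [13, 12]
r5 m[φ1→rain] = [21, 18]
r5 m[φ1→cld] = [16, 15]
r5 m[φ2→ice] = [19, 20]
r5 m[φ2→snow] = [4, 8]
r5 m[φ3→sun] = [21, 20]
r5 m[φ3→cld] = [8, 3]
r5 m[φ4→wet] = [24, 19]
r5 m[φ4→snow] = [1, 4]
r5 m[φ5→snow] = [12, 12]
r5 m[φ5→cld] = [15, 15]
r5 m[rain→φ0] = [12, 10]
r5 m[rain→φ1] = [12, 14]
r5 m[wet→φ4] = [0, 0]
r5 m[sun→φ3] = [0, 0]
r5 m[ice→φ2] = [0, 0]
r5 m[snow→φ0] = [15, 22]
r5 m[snow→φ2] = [15, 17]
r5 m[snow→φ4] = [18, 21]
r5 m[snow→φ5] = [9, 15]
r5 m[cld→φ1] = [20, 17]
r5 m[cld→φ3] = [16, 17]
r5 m[cld→φ5] = [12, 6]
r6 m[φ0→rain] = [21, 18]
r6 m[φ0→snow] = [13, 12]
r6 m[φ1→rain] = [21, 18]
r6 m[φ1→cld] = [16, 15]
r6 m[φ2→ice] = [19, 20]
r6 m[φ2→snow] = [4, 8]
r6 m[φ3→sun] = [21, 20]
r6 m[φ3→cld] = [8, 3]
r6 m[φ4→wet] = [24, 19]
r6 m[φ4→snow] = [1, 4]
r6 m[φ5→snow] = [12, 12]
r6 m[φ5→cld] = [15, 15]
r6 m[rain→φ0] = [21, 18]
r6 m[rain→φ1] = [21, 18]
r6 m[wet→φ4] = [0, 0]
r6 m[sun→φ3] = [0, 0]
r6 m[ice→φ2] = [0, 0]
r6 m[snow→φ0] = [17, 24]
r6 m[snow→φ2] = [26, 28]
r6 m[snow→φ4] = [29, 32]
r6 m[snow→φ5] = [18, 24]
r6 m[cld→φ1] = [23, 18]
r6 m[cld→φ3] = [31, 30]
r6 m[cld→φ5] = [24, 18]
r7 m[φ0→rain] = [23, 20]
r7 m[φ0→snow] = [21, 20]
r7 m[φ1→rain] = [22, 19]
r7 m[φ1→cld] = [22, 19]
r7 m[φ2→ice] = [30, 31]
r7 m[φ2→snow] = [4, 8]
r7 m[φ3→sun] = [34, 33]
r7 m[φ3→cld] = [8, 3]
r7 m[φ4→wet] = [35, 30]
r7 m[φ4→snow] = [1, 4]
r7 m[φ5→snow] = [24, 24]
r7 m[φ5→cld] = [24, 24]
r7 m[rain→φ0] = [21, 18]
r7 m[rain→φ1] = [21, 18]
r7 m[wet→φ4] = [0, 0]
r7 m[sun→φ3] = [0, 0]
r7 m[ice→φ2] = [0, 0]
r7 m[snow→φ0] = [17, 24]
r7 m[snow→φ2] = [26, 28]
r7 m[snow→φ4] = [29, 32]
r7 m[snow→φ5] = [18, 24]
r7 m[cld→φ1] = [23, 18]
r7 m[cld→φ3] = [31, 30]
r7 m[cld→φ5] = [24, 18]
no fixed point within 7 rounds

NOT CONVERGED within 7 rounds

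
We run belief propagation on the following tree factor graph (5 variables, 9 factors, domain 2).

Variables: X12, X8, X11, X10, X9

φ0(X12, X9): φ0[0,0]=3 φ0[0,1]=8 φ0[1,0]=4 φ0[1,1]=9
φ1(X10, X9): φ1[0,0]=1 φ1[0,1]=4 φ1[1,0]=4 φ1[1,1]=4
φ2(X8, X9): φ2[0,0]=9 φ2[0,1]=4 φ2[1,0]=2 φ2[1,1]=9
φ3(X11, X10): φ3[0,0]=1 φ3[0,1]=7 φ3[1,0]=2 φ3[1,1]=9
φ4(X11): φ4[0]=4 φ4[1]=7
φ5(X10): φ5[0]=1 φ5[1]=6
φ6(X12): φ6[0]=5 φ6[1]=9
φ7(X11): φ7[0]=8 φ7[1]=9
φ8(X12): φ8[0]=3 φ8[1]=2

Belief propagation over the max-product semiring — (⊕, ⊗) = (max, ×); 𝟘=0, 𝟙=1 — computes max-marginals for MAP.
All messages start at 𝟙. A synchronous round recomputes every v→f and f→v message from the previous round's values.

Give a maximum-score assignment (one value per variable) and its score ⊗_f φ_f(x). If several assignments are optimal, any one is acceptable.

init: all messages = 𝟙 over 2 values
r1 m[φ0→X12] = [8, 9]
r1 m[φ0→X9] = [4, 9]
r1 m[φ1→X10] = [4, 4]
r1 m[φ1→X9] = [4, 4]
r1 m[φ2→X8] = [9, 9]
r1 m[φ2→X9] = [9, 9]
r1 m[φ3→X11] = [7, 9]
r1 m[φ3→X10] = [2, 9]
r1 m[φ4→X11] = [4, 7]
r1 m[φ5→X10] = [1, 6]
r1 m[φ6→X12] = [5, 9]
r1 m[φ7→X11] = [8, 9]
r1 m[φ8→X12] = [3, 2]
r1 m[X12→φ0] = [1, 1]
r1 m[X12→φ6] = [1, 1]
r1 m[X12→φ8] = [1, 1]
r1 m[X8→φ2] = [1, 1]
r1 m[X11→φ3] = [1, 1]
r1 m[X11→φ4] = [1, 1]
r1 m[X11→φ7] = [1, 1]
r1 m[X10→φ1] = [1, 1]
r1 m[X10→φ3] = [1, 1]
r1 m[X10→φ5] = [1, 1]
r1 m[X9→φ0] = [1, 1]
r1 m[X9→φ1] = [1, 1]
r1 m[X9→φ2] = [1, 1]
r2 m[φ0→X12] = [8, 9]
r2 m[φ0→X9] = [4, 9]
r2 m[φ1→X10] = [4, 4]
r2 m[φ1→X9] = [4, 4]
r2 m[φ2→X8] = [9, 9]
r2 m[φ2→X9] = [9, 9]
r2 m[φ3→X11] = [7, 9]
r2 m[φ3→X10] = [2, 9]
r2 m[φ4→X11] = [4, 7]
r2 m[φ5→X10] = [1, 6]
r2 m[φ6→X12] = [5, 9]
r2 m[φ7→X11] = [8, 9]
r2 m[φ8→X12] = [3, 2]
r2 m[X12→φ0] = [15, 18]
r2 m[X12→φ6] = [24, 18]
r2 m[X12→φ8] = [40, 81]
r2 m[X8→φ2] = [1, 1]
r2 m[X11→φ3] = [32, 63]
r2 m[X11→φ4] = [56, 81]
r2 m[X11→φ7] = [28, 63]
r2 m[X10→φ1] = [2, 54]
r2 m[X10→φ3] = [4, 24]
r2 m[X10→φ5] = [8, 36]
r2 m[X9→φ0] = [36, 36]
r2 m[X9→φ1] = [36, 81]
r2 m[X9→φ2] = [16, 36]
r3 m[φ0→X12] = [288, 324]
r3 m[φ0→X9] = [72, 162]
r3 m[φ1→X10] = [324, 324]
r3 m[φ1→X9] = [216, 216]
r3 m[φ2→X8] = [144, 324]
r3 m[φ2→X9] = [9, 9]
r3 m[φ3→X11] = [168, 216]
r3 m[φ3→X10] = [126, 567]
r3 m[φ4→X11] = [4, 7]
r3 m[φ5→X10] = [1, 6]
r3 m[φ6→X12] = [5, 9]
r3 m[φ7→X11] = [8, 9]
r3 m[φ8→X12] = [3, 2]
r3 m[X12→φ0] = [15, 18]
r3 m[X12→φ6] = [24, 18]
r3 m[X12→φ8] = [40, 81]
r3 m[X8→φ2] = [1, 1]
r3 m[X11→φ3] = [32, 63]
r3 m[X11→φ4] = [56, 81]
r3 m[X11→φ7] = [28, 63]
r3 m[X10→φ1] = [2, 54]
r3 m[X10→φ3] = [4, 24]
r3 m[X10→φ5] = [8, 36]
r3 m[X9→φ0] = [36, 36]
r3 m[X9→φ1] = [36, 81]
r3 m[X9→φ2] = [16, 36]
r4 m[φ0→X12] = [288, 324]
r4 m[φ0→X9] = [72, 162]
r4 m[φ1→X10] = [324, 324]
r4 m[φ1→X9] = [216, 216]
r4 m[φ2→X8] = [144, 324]
r4 m[φ2→X9] = [9, 9]
r4 m[φ3→X11] = [168, 216]
r4 m[φ3→X10] = [126, 567]
r4 m[φ4→X11] = [4, 7]
r4 m[φ5→X10] = [1, 6]
r4 m[φ6→X12] = [5, 9]
r4 m[φ7→X11] = [8, 9]
r4 m[φ8→X12] = [3, 2]
r4 m[X12→φ0] = [15, 18]
r4 m[X12→φ6] = [864, 648]
r4 m[X12→φ8] = [1440, 2916]
r4 m[X8→φ2] = [1, 1]
r4 m[X11→φ3] = [32, 63]
r4 m[X11→φ4] = [1344, 1944]
r4 m[X11→φ7] = [672, 1512]
r4 m[X10→φ1] = [126, 3402]
r4 m[X10→φ3] = [324, 1944]
r4 m[X10→φ5] = [40824, 183708]
r4 m[X9→φ0] = [1944, 1944]
r4 m[X9→φ1] = [648, 1458]
r4 m[X9→φ2] = [15552, 34992]
r5 m[φ0→X12] = [15552, 17496]
r5 m[φ0→X9] = [72, 162]
r5 m[φ1→X10] = [5832, 5832]
r5 m[φ1→X9] = [13608, 13608]
r5 m[φ2→X8] = [139968, 314928]
r5 m[φ2→X9] = [9, 9]
r5 m[φ3→X11] = [13608, 17496]
r5 m[φ3→X10] = [126, 567]
r5 m[φ4→X11] = [4, 7]
r5 m[φ5→X10] = [1, 6]
r5 m[φ6→X12] = [5, 9]
r5 m[φ7→X11] = [8, 9]
r5 m[φ8→X12] = [3, 2]
r5 m[X12→φ0] = [15, 18]
r5 m[X12→φ6] = [864, 648]
r5 m[X12→φ8] = [1440, 2916]
r5 m[X8→φ2] = [1, 1]
r5 m[X11→φ3] = [32, 63]
r5 m[X11→φ4] = [1344, 1944]
r5 m[X11→φ7] = [672, 1512]
r5 m[X10→φ1] = [126, 3402]
r5 m[X10→φ3] = [324, 1944]
r5 m[X10→φ5] = [40824, 183708]
r5 m[X9→φ0] = [1944, 1944]
r5 m[X9→φ1] = [648, 1458]
r5 m[X9→φ2] = [15552, 34992]
r6 m[φ0→X12] = [15552, 17496]
r6 m[φ0→X9] = [72, 162]
r6 m[φ1→X10] = [5832, 5832]
r6 m[φ1→X9] = [13608, 13608]
r6 m[φ2→X8] = [139968, 314928]
r6 m[φ2→X9] = [9, 9]
r6 m[φ3→X11] = [13608, 17496]
r6 m[φ3→X10] = [126, 567]
r6 m[φ4→X11] = [4, 7]
r6 m[φ5→X10] = [1, 6]
r6 m[φ6→X12] = [5, 9]
r6 m[φ7→X11] = [8, 9]
r6 m[φ8→X12] = [3, 2]
r6 m[X12→φ0] = [15, 18]
r6 m[X12→φ6] = [46656, 34992]
r6 m[X12→φ8] = [77760, 157464]
r6 m[X8→φ2] = [1, 1]
r6 m[X11→φ3] = [32, 63]
r6 m[X11→φ4] = [108864, 157464]
r6 m[X11→φ7] = [54432, 122472]
r6 m[X10→φ1] = [126, 3402]
r6 m[X10→φ3] = [5832, 34992]
r6 m[X10→φ5] = [734832, 3306744]
r6 m[X9→φ0] = [122472, 122472]
r6 m[X9→φ1] = [648, 1458]
r6 m[X9→φ2] = [979776, 2204496]
r7 m[φ0→X12] = [979776, 1102248]
r7 m[φ0→X9] = [72, 162]
r7 m[φ1→X10] = [5832, 5832]
r7 m[φ1→X9] = [13608, 13608]
r7 m[φ2→X8] = [8817984, 19840464]
r7 m[φ2→X9] = [9, 9]
r7 m[φ3→X11] = [244944, 314928]
r7 m[φ3→X10] = [126, 567]
r7 m[φ4→X11] = [4, 7]
r7 m[φ5→X10] = [1, 6]
r7 m[φ6→X12] = [5, 9]
r7 m[φ7→X11] = [8, 9]
r7 m[φ8→X12] = [3, 2]
r7 m[X12→φ0] = [15, 18]
r7 m[X12→φ6] = [46656, 34992]
r7 m[X12→φ8] = [77760, 157464]
r7 m[X8→φ2] = [1, 1]
r7 m[X11→φ3] = [32, 63]
r7 m[X11→φ4] = [108864, 157464]
r7 m[X11→φ7] = [54432, 122472]
r7 m[X10→φ1] = [126, 3402]
r7 m[X10→φ3] = [5832, 34992]
r7 m[X10→φ5] = [734832, 3306744]
r7 m[X9→φ0] = [122472, 122472]
r7 m[X9→φ1] = [648, 1458]
r7 m[X9→φ2] = [979776, 2204496]
r8 m[φ0→X12] = [979776, 1102248]
r8 m[φ0→X9] = [72, 162]
r8 m[φ1→X10] = [5832, 5832]
r8 m[φ1→X9] = [13608, 13608]
r8 m[φ2→X8] = [8817984, 19840464]
r8 m[φ2→X9] = [9, 9]
r8 m[φ3→X11] = [244944, 314928]
r8 m[φ3→X10] = [126, 567]
r8 m[φ4→X11] = [4, 7]
r8 m[φ5→X10] = [1, 6]
r8 m[φ6→X12] = [5, 9]
r8 m[φ7→X11] = [8, 9]
r8 m[φ8→X12] = [3, 2]
r8 m[X12→φ0] = [15, 18]
r8 m[X12→φ6] = [2939328, 2204496]
r8 m[X12→φ8] = [4898880, 9920232]
r8 m[X8→φ2] = [1, 1]
r8 m[X11→φ3] = [32, 63]
r8 m[X11→φ4] = [1959552, 2834352]
r8 m[X11→φ7] = [979776, 2204496]
r8 m[X10→φ1] = [126, 3402]
r8 m[X10→φ3] = [5832, 34992]
r8 m[X10→φ5] = [734832, 3306744]
r8 m[X9→φ0] = [122472, 122472]
r8 m[X9→φ1] = [648, 1458]
r8 m[X9→φ2] = [979776, 2204496]
r9 m[φ0→X12] = [979776, 1102248]
r9 m[φ0→X9] = [72, 162]
r9 m[φ1→X10] = [5832, 5832]
r9 m[φ1→X9] = [13608, 13608]
r9 m[φ2→X8] = [8817984, 19840464]
r9 m[φ2→X9] = [9, 9]
r9 m[φ3→X11] = [244944, 314928]
r9 m[φ3→X10] = [126, 567]
r9 m[φ4→X11] = [4, 7]
r9 m[φ5→X10] = [1, 6]
r9 m[φ6→X12] = [5, 9]
r9 m[φ7→X11] = [8, 9]
r9 m[φ8→X12] = [3, 2]
r9 m[X12→φ0] = [15, 18]
r9 m[X12→φ6] = [2939328, 2204496]
r9 m[X12→φ8] = [4898880, 9920232]
r9 m[X8→φ2] = [1, 1]
r9 m[X11→φ3] = [32, 63]
r9 m[X11→φ4] = [1959552, 2834352]
r9 m[X11→φ7] = [979776, 2204496]
r9 m[X10→φ1] = [126, 3402]
r9 m[X10→φ3] = [5832, 34992]
r9 m[X10→φ5] = [734832, 3306744]
r9 m[X9→φ0] = [122472, 122472]
r9 m[X9→φ1] = [648, 1458]
r9 m[X9→φ2] = [979776, 2204496]
fixed point reached at round 9
traceback from X12: (X12=1, X8=1, X11=1, X10=1, X9=1), score=19840464

assignment: (X12=1, X8=1, X11=1, X10=1, X9=1); score = 19840464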